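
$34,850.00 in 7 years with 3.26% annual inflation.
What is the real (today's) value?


Formula: Real value = nominal / (1 + inflation)^years
Price level: (1 + 0.0326)^7 = 1.251771
Real value = $34,850.00 / 1.251771 = $27,840.56

$27,840.56


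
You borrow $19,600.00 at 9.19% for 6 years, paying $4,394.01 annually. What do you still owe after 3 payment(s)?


Formula: Balance = PV*(1+r)^k - PMT*((1+r)^k - 1)/r
Growth: (1 + 0.0919)^3 = 1.301813
Accumulated factor: ((1+r)^k - 1)/r = 3.284146
Balance = $19,600.00 * 1.301813 - $4,394.01 * 3.284146
Balance = $11,084.97

$11,084.97


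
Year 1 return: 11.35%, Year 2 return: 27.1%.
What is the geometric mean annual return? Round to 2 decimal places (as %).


Formula: Geometric mean = ((1+r1)*(1+r2))^(1/2) - 1
Product: (1 + 0.1135) * (1 + 0.271) = 1.1135 * 1.271 = 1.415258
Square root: 1.415258^0.5 = 1.189646
Geometric mean = 1.189646 - 1 = 0.189646
As percentage: 18.96%

18.96%


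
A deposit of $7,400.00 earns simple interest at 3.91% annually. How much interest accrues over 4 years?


Formula: I = P * r * t
Substituting: I = $7,400.00 * 0.0391 * 4
Step: I = $7,400.00 * 0.1564
I = $1,157.36

$1,157.36


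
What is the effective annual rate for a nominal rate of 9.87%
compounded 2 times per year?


Formula: EAR = (1 + r/m)^m - 1
Period rate: r/m = 0.0987 / 2 = 0.04935
Compounding: (1 + 0.04935)^2 = 1.101135
EAR = 1.101135 - 1 = 0.101135

0.101135


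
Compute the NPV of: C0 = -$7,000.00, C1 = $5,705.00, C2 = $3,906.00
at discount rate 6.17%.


Formula: NPV = C0 + C1/(1+r) + C2/(1+r)^2
Discount C1: $5,705.00 / (1 + 0.0617) = $5,373.46
Discount C2: $3,906.00 / (1 + 0.0617)^2 = $3,465.20
NPV = -$7,000.00 + $5,373.46 + $3,465.20 = $1,838.66

$1,838.66


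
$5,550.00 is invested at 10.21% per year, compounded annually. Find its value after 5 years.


Formula: FV = P * (1 + r)^n
Substituting: FV = $5,550.00 * (1 + 0.1021)^5
Growth factor: (1.1021)^5 = 1.625942
FV = $5,550.00 * 1.625942 = $9,023.98

$9,023.98


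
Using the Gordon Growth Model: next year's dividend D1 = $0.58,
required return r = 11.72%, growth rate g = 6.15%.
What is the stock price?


Formula: P = D1 / (r - g)
Spread: r - g = 0.1172 - 0.0615 = 0.0557
Substituting: P = $0.58 / 0.0557
P = $10.41

$10.41


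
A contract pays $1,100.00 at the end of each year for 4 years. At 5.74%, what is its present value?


Formula: PV = PMT * (1 - (1+r)^(-n)) / r
Discount factor: (1 + 0.0574)^(-4) = 0.799913
Bracket: 1 - 0.799913 = 0.200087
PV = $1,100.00 * 0.200087 / 0.0574 = $3,834.42

$3,834.42


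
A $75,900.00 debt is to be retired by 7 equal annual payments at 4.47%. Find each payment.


Formula: PMT = PV * r / (1 - (1+r)^(-n))
Denominator: 1 - (1 + 0.0447)^(-7) = 0.263693
Numerator: $75,900.00 * 0.0447 = 3392.73
PMT = 3392.73 / 0.263693 = $12,866.20

$12,866.20


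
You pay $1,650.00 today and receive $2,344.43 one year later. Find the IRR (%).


Formula: IRR = C1/C0 - 1
Substituting: IRR = $2,344.43 / $1,650.00 - 1
Ratio: 1.420867 - 1 = 0.420867
IRR = 42.0867%

42.0867%


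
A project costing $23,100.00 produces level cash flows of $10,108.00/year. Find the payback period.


Formula: Payback = investment / annual cash flow
Substituting: Payback = $23,100.00 / $10,108.00
Payback = 2.2853 years

2.2853 years


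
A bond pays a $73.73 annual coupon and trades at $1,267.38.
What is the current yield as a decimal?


Formula: Current yield = annual coupon / price
Substituting: CY = $73.73 / $1,267.38
CY = 0.058175

0.058175


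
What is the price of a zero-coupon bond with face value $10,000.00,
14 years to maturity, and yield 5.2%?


Formula: Price = FV / (1 + r)^n
Substituting: Price = $10,000.00 / (1 + 0.052)^14
Discount factor: (1.052)^14 = 2.033388
Price = $10,000.00 / 2.033388 = $4,917.90

$4,917.90


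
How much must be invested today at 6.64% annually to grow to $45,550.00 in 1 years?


Formula: PV = FV / (1 + r)^n
Substituting: PV = $45,550.00 / (1 + 0.0664)^1
Discount factor: (1.0664)^1 = 1.0664
PV = $45,550.00 / 1.0664 = $42,713.80

$42,713.80


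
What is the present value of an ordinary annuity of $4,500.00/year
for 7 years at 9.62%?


Formula: PV = PMT * (1 - (1+r)^(-n)) / r
Discount factor: (1 + 0.0962)^(-7) = 0.52574
Bracket: 1 - 0.52574 = 0.47426
PV = $4,500.00 * 0.47426 / 0.0962 = $22,184.70

$22,184.70


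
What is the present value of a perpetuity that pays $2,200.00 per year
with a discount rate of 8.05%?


Formula: PV = C / r
Substituting: PV = $2,200.00 / 0.0805
PV = $27,329.19

$27,329.19


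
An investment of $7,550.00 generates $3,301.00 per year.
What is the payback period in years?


Formula: Payback = investment / annual cash flow
Substituting: Payback = $7,550.00 / $3,301.00
Payback = 2.2872 years

2.2872 years


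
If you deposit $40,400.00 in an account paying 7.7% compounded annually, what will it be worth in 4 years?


Formula: FV = P * (1 + r)^n
Substituting: FV = $40,400.00 * (1 + 0.077)^4
Growth factor: (1.077)^4 = 1.345435
FV = $40,400.00 * 1.345435 = $54,355.59

$54,355.59


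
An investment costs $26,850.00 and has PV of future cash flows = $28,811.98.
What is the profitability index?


Formula: PI = PV(cash flows) / initial investment
Substituting: PI = $28,811.98 / $26,850.00
PI = 1.0731

1.0731


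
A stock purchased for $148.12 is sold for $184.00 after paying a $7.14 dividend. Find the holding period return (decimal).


Formula: HPR = (P1 - P0 + D) / P0
Gain: $184.00 - $148.12 + $7.14 = $43.02
HPR = $43.02 / $148.12 = 0.2904

0.2904


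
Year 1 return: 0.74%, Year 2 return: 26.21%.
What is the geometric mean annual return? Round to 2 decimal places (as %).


Formula: Geometric mean = ((1+r1)*(1+r2))^(1/2) - 1
Product: (1 + 0.0074) * (1 + 0.2621) = 1.0074 * 1.2621 = 1.27144
Square root: 1.27144^0.5 = 1.127581
Geometric mean = 1.127581 - 1 = 0.127581
As percentage: 12.76%

12.76%


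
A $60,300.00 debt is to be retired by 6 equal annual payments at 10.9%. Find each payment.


Formula: PMT = PV * r / (1 - (1+r)^(-n))
Denominator: 1 - (1 + 0.109)^(-6) = 0.46246
Numerator: $60,300.00 * 0.109 = 6572.7
PMT = 6572.7 / 0.46246 = $14,212.47

$14,212.47


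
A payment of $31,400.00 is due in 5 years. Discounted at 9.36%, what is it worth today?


Formula: PV = FV / (1 + r)^n
Substituting: PV = $31,400.00 / (1 + 0.0936)^5
Discount factor: (1.0936)^5 = 1.564201
PV = $31,400.00 / 1.564201 = $20,074.15

$20,074.15


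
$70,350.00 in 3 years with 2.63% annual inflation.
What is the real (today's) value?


Formula: Real value = nominal / (1 + inflation)^years
Price level: (1 + 0.0263)^3 = 1.080993
Real value = $70,350.00 / 1.080993 = $65,079.04

$65,079.04


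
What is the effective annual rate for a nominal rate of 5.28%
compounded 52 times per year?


Formula: EAR = (1 + r/m)^m - 1
Period rate: r/m = 0.0528 / 52 = 0.001015
Compounding: (1 + 0.001015)^52 = 1.054191
EAR = 1.054191 - 1 = 0.054191

0.054191


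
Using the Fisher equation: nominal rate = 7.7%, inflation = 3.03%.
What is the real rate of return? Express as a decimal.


Formula: (1 + r_real) = (1 + r_nom) / (1 + inflation)
Substituting: (1 + r_real) = 1.077 / 1.0303
(1 + r_real) = 1.045327
r_real = 1.045327 - 1 = 0.045327

0.045327


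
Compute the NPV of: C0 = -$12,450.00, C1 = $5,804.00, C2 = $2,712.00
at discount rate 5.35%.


Formula: NPV = C0 + C1/(1+r) + C2/(1+r)^2
Discount C1: $5,804.00 / (1 + 0.0535) = $5,509.25
Discount C2: $2,712.00 / (1 + 0.0535)^2 = $2,443.55
NPV = -$12,450.00 + $5,509.25 + $2,443.55 = -$4,497.20

-$4,497.20


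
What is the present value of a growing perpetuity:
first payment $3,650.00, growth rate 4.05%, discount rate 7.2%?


Formula: PV = C / (r - g)
Spread: r - g = 0.072 - 0.0405 = 0.0315
Substituting: PV = $3,650.00 / 0.0315
PV = $115,873.02

$115,873.02


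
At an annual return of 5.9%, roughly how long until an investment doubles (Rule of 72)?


Formula: Years ≈ 72 / r
Substituting: Years ≈ 72 / 5.9
Years ≈ 12.2

12.2 years


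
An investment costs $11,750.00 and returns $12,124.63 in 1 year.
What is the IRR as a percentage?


Formula: IRR = C1/C0 - 1
Substituting: IRR = $12,124.63 / $11,750.00 - 1
Ratio: 1.031883 - 1 = 0.031883
IRR = 3.1883%

3.1883%


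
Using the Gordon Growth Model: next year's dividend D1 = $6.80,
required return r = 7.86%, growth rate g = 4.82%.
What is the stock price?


Formula: P = D1 / (r - g)
Spread: r - g = 0.0786 - 0.0482 = 0.0304
Substituting: P = $6.80 / 0.0304
P = $223.68

$223.68


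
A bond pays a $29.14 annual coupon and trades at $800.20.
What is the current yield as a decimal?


Formula: Current yield = annual coupon / price
Substituting: CY = $29.14 / $800.20
CY = 0.036416

0.036416


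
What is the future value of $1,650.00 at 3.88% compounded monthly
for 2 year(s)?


Formula: FV = P * (1 + r/m)^(m*t)
Period rate: r/m = 0.0388 / 12 = 0.003233
Total periods: m*t = 12 * 2 = 24
Growth factor: (1 + 0.003233)^24 = 1.080555
FV = $1,650.00 * 1.080555 = $1,782.92

$1,782.92


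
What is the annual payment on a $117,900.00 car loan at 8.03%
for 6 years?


Formula: PMT = PV * r / (1 - (1+r)^(-n))
Denominator: 1 - (1 + 0.0803)^(-6) = 0.37088
Numerator: $117,900.00 * 0.0803 = 9467.37
PMT = 9467.37 / 0.37088 = $25,526.80

$25,526.80


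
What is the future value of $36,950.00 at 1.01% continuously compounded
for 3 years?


Formula: FV = P * e^(r*t)
Exponent: r*t = 0.0101 * 3 = 0.0303
e^(0.0303) = 1.030764
FV = $36,950.00 * 1.030764 = $38,086.72

$38,086.72


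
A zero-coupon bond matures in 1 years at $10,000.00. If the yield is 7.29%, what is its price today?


Formula: Price = FV / (1 + r)^n
Substituting: Price = $10,000.00 / (1 + 0.0729)^1
Discount factor: (1.0729)^1 = 1.0729
Price = $10,000.00 / 1.0729 = $9,320.53

$9,320.53


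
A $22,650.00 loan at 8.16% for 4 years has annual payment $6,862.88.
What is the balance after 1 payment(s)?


Formula: Balance = PV*(1+r)^k - PMT*((1+r)^k - 1)/r
Growth: (1 + 0.0816)^1 = 1.0816
Accumulated factor: ((1+r)^k - 1)/r = 1.0
Balance = $22,650.00 * 1.0816 - $6,862.88 * 1.0
Balance = $17,635.36

$17,635.36


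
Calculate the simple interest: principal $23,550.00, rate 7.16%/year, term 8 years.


Formula: I = P * r * t
Substituting: I = $23,550.00 * 0.0716 * 8
Step: I = $23,550.00 * 0.5728
I = $13,489.44

$13,489.44


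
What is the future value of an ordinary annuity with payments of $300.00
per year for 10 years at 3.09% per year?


Formula: FV = PMT * ((1+r)^n - 1) / r
Growth factor: (1 + 0.0309)^10 = 1.355706
Numerator: 1.355706 - 1 = 0.355706
FV = $300.00 * 0.355706 / 0.0309 = $3,453.45

$3,453.45


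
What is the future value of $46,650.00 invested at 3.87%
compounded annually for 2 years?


Formula: FV = P * (1 + r)^n
Substituting: FV = $46,650.00 * (1 + 0.0387)^2
Growth factor: (1.0387)^2 = 1.078898
FV = $46,650.00 * 1.078898 = $50,330.58

$50,330.58


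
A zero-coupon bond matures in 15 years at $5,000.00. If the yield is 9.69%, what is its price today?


Formula: Price = FV / (1 + r)^n
Substituting: Price = $5,000.00 / (1 + 0.0969)^15
Discount factor: (1.0969)^15 = 4.004106
Price = $5,000.00 / 4.004106 = $1,248.72

$1,248.72


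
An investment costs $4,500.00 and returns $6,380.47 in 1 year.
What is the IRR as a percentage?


Formula: IRR = C1/C0 - 1
Substituting: IRR = $6,380.47 / $4,500.00 - 1
Ratio: 1.417882 - 1 = 0.417882
IRR = 41.7882%

41.7882%


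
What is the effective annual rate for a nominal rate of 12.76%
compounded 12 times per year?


Formula: EAR = (1 + r/m)^m - 1
Period rate: r/m = 0.1276 / 12 = 0.010633
Compounding: (1 + 0.010633)^12 = 1.135333
EAR = 1.135333 - 1 = 0.135333

0.135333


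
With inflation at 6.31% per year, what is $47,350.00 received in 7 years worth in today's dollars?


Formula: Real value = nominal / (1 + inflation)^years
Price level: (1 + 0.0631)^7 = 1.534684
Real value = $47,350.00 / 1.534684 = $30,853.27

$30,853.27


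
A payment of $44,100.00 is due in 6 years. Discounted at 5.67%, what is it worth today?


Formula: PV = FV / (1 + r)^n
Substituting: PV = $44,100.00 / (1 + 0.0567)^6
Discount factor: (1.0567)^6 = 1.392228
PV = $44,100.00 / 1.392228 = $31,675.85

$31,675.85


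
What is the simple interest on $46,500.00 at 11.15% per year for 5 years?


Formula: I = P * r * t
Substituting: I = $46,500.00 * 0.1115 * 5
Step: I = $46,500.00 * 0.5575
I = $25,923.75

$25,923.75


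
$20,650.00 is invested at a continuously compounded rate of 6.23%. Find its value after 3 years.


Formula: FV = P * e^(r*t)
Exponent: r*t = 0.0623 * 3 = 0.1869
e^(0.1869) = 1.205507
FV = $20,650.00 * 1.205507 = $24,893.71

$24,893.71


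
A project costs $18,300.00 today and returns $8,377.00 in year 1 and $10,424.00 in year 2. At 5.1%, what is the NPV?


Formula: NPV = C0 + C1/(1+r) + C2/(1+r)^2
Discount C1: $8,377.00 / (1 + 0.051) = $7,970.50
Discount C2: $10,424.00 / (1 + 0.051)^2 = $9,436.89
NPV = -$18,300.00 + $7,970.50 + $9,436.89 = -$892.60

-$892.60


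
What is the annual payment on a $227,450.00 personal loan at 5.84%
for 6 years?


Formula: PMT = PV * r / (1 - (1+r)^(-n))
Denominator: 1 - (1 + 0.0584)^(-6) = 0.288621
Numerator: $227,450.00 * 0.0584 = 13283.08
PMT = 13283.08 / 0.288621 = $46,022.56

$46,022.56


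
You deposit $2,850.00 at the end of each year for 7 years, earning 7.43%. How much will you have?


Formula: FV = PMT * ((1+r)^n - 1) / r
Growth factor: (1 + 0.0743)^7 = 1.651502
Numerator: 1.651502 - 1 = 0.651502
FV = $2,850.00 * 0.651502 / 0.0743 = $24,990.31

$24,990.31


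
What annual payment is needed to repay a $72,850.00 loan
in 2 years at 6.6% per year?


Formula: PMT = PV * r / (1 - (1+r)^(-n))
Denominator: 1 - (1 + 0.066)^(-2) = 0.119994
Numerator: $72,850.00 * 0.066 = 4808.1
PMT = 4808.1 / 0.119994 = $40,069.47

$40,069.47


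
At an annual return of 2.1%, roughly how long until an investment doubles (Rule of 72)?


Formula: Years ≈ 72 / r
Substituting: Years ≈ 72 / 2.1
Years ≈ 34.3

34.3 years


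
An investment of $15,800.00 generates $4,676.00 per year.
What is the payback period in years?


Formula: Payback = investment / annual cash flow
Substituting: Payback = $15,800.00 / $4,676.00
Payback = 3.379 years

3.379 years


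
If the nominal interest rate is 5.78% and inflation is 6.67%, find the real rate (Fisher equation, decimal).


Formula: (1 + r_real) = (1 + r_nom) / (1 + inflation)
Substituting: (1 + r_real) = 1.0578 / 1.0667
(1 + r_real) = 0.991657
r_real = 0.991657 - 1 = -0.008343

-0.008343


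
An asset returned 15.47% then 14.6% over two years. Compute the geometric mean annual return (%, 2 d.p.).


Formula: Geometric mean = ((1+r1)*(1+r2))^(1/2) - 1
Product: (1 + 0.1547) * (1 + 0.146) = 1.1547 * 1.146 = 1.323286
Square root: 1.323286^0.5 = 1.150342
Geometric mean = 1.150342 - 1 = 0.150342
As percentage: 15.03%

15.03%


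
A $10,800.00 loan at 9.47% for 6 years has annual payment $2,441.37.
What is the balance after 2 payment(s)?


Formula: Balance = PV*(1+r)^k - PMT*((1+r)^k - 1)/r
Growth: (1 + 0.0947)^2 = 1.198368
Accumulated factor: ((1+r)^k - 1)/r = 2.0947
Balance = $10,800.00 * 1.198368 - $2,441.37 * 2.0947
Balance = $7,828.44

$7,828.44


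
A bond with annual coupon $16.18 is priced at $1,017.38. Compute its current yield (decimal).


Formula: Current yield = annual coupon / price
Substituting: CY = $16.18 / $1,017.38
CY = 0.015904

0.015904


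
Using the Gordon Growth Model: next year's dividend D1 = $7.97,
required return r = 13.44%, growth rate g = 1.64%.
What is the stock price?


Formula: P = D1 / (r - g)
Spread: r - g = 0.1344 - 0.0164 = 0.118
Substituting: P = $7.97 / 0.118
P = $67.54

$67.54


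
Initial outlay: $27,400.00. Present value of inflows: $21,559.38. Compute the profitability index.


Formula: PI = PV(cash flows) / initial investment
Substituting: PI = $21,559.38 / $27,400.00
PI = 0.7868

0.7868


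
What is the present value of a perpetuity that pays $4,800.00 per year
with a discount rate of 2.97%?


Formula: PV = C / r
Substituting: PV = $4,800.00 / 0.0297
PV = $161,616.16

$161,616.16


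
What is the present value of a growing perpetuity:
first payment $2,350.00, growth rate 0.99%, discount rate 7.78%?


Formula: PV = C / (r - g)
Spread: r - g = 0.0778 - 0.0099 = 0.0679
Substituting: PV = $2,350.00 / 0.0679
PV = $34,609.72

$34,609.72


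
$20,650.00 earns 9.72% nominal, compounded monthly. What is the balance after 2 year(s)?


Formula: FV = P * (1 + r/m)^(m*t)
Period rate: r/m = 0.0972 / 12 = 0.0081
Total periods: m*t = 12 * 2 = 24
Growth factor: (1 + 0.0081)^24 = 1.213631
FV = $20,650.00 * 1.213631 = $25,061.49

$25,061.49


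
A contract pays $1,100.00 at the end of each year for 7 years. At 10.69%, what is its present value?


Formula: PV = PMT * (1 - (1+r)^(-n)) / r
Discount factor: (1 + 0.1069)^(-7) = 0.491181
Bracket: 1 - 0.491181 = 0.508819
PV = $1,100.00 * 0.508819 / 0.1069 = $5,235.75

$5,235.75


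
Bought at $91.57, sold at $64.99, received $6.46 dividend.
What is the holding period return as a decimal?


Formula: HPR = (P1 - P0 + D) / P0
Gain: $64.99 - $91.57 + $6.46 = -$20.12
HPR = -$20.12 / $91.57 = -0.2197

-0.2197


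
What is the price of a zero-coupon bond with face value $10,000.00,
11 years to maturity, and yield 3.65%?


Formula: Price = FV / (1 + r)^n
Substituting: Price = $10,000.00 / (1 + 0.0365)^11
Discount factor: (1.0365)^11 = 1.483414
Price = $10,000.00 / 1.483414 = $6,741.21

$6,741.21


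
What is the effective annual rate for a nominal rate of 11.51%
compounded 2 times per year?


Formula: EAR = (1 + r/m)^m - 1
Period rate: r/m = 0.1151 / 2 = 0.05755
Compounding: (1 + 0.05755)^2 = 1.118412
EAR = 1.118412 - 1 = 0.118412

0.118412


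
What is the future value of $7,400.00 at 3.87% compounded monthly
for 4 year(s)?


Formula: FV = P * (1 + r/m)^(m*t)
Period rate: r/m = 0.0387 / 12 = 0.003225
Total periods: m*t = 12 * 4 = 48
Growth factor: (1 + 0.003225)^48 = 1.167134
FV = $7,400.00 * 1.167134 = $8,636.79

$8,636.79


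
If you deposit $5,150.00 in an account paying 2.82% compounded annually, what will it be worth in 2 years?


Formula: FV = P * (1 + r)^n
Substituting: FV = $5,150.00 * (1 + 0.0282)^2
Growth factor: (1.0282)^2 = 1.057195
FV = $5,150.00 * 1.057195 = $5,444.56

$5,444.56


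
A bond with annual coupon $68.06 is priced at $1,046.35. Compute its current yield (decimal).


Formula: Current yield = annual coupon / price
Substituting: CY = $68.06 / $1,046.35
CY = 0.065045

0.065045


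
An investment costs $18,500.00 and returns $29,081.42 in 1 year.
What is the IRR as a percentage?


Formula: IRR = C1/C0 - 1
Substituting: IRR = $29,081.42 / $18,500.00 - 1
Ratio: 1.571969 - 1 = 0.571969
IRR = 57.1969%

57.1969%


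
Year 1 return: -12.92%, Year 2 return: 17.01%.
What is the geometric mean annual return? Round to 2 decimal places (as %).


Formula: Geometric mean = ((1+r1)*(1+r2))^(1/2) - 1
Product: (1 + -0.1292) * (1 + 0.1701) = 0.8708 * 1.1701 = 1.018923
Square root: 1.018923^0.5 = 1.009417
Geometric mean = 1.009417 - 1 = 0.009417
As percentage: 0.94%

0.94%


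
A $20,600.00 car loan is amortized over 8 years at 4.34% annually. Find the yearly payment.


Formula: PMT = PV * r / (1 - (1+r)^(-n))
Denominator: 1 - (1 + 0.0434)^(-8) = 0.288142
Numerator: $20,600.00 * 0.0434 = 894.04
PMT = 894.04 / 0.288142 = $3,102.78

$3,102.78


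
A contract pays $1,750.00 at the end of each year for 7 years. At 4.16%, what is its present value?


Formula: PV = PMT * (1 - (1+r)^(-n)) / r
Discount factor: (1 + 0.0416)^(-7) = 0.751784
Bracket: 1 - 0.751784 = 0.248216
PV = $1,750.00 * 0.248216 / 0.0416 = $10,441.77

$10,441.77


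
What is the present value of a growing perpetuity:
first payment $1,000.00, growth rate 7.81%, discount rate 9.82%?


Formula: PV = C / (r - g)
Spread: r - g = 0.0982 - 0.0781 = 0.0201
Substituting: PV = $1,000.00 / 0.0201
PV = $49,751.24

$49,751.24


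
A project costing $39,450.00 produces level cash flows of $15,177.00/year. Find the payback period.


Formula: Payback = investment / annual cash flow
Substituting: Payback = $39,450.00 / $15,177.00
Payback = 2.5993 years

2.5993 years


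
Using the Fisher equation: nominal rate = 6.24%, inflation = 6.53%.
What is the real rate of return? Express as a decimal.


Formula: (1 + r_real) = (1 + r_nom) / (1 + inflation)
Substituting: (1 + r_real) = 1.0624 / 1.0653
(1 + r_real) = 0.997278
r_real = 0.997278 - 1 = -0.002722

-0.002722


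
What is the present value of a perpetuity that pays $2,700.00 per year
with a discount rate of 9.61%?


Formula: PV = C / r
Substituting: PV = $2,700.00 / 0.0961
PV = $28,095.73

$28,095.73


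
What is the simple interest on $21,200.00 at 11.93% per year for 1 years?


Formula: I = P * r * t
Substituting: I = $21,200.00 * 0.1193 * 1
Step: I = $21,200.00 * 0.1193
I = $2,529.16

$2,529.16


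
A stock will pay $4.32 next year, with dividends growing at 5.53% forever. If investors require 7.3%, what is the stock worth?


Formula: P = D1 / (r - g)
Spread: r - g = 0.073 - 0.0553 = 0.0177
Substituting: P = $4.32 / 0.0177
P = $244.07

$244.07


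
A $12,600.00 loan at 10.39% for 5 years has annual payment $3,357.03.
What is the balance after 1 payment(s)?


Formula: Balance = PV*(1+r)^k - PMT*((1+r)^k - 1)/r
Growth: (1 + 0.1039)^1 = 1.1039
Accumulated factor: ((1+r)^k - 1)/r = 1.0
Balance = $12,600.00 * 1.1039 - $3,357.03 * 1.0
Balance = $10,552.11

$10,552.11


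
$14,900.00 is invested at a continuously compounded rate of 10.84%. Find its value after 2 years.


Formula: FV = P * e^(r*t)
Exponent: r*t = 0.1084 * 2 = 0.2168
e^(0.2168) = 1.242096
FV = $14,900.00 * 1.242096 = $18,507.23

$18,507.23


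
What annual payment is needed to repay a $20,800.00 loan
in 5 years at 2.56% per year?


Formula: PMT = PV * r / (1 - (1+r)^(-n))
Denominator: 1 - (1 + 0.0256)^(-5) = 0.118728
Numerator: $20,800.00 * 0.0256 = 532.48
PMT = 532.48 / 0.118728 = $4,484.87

$4,484.87


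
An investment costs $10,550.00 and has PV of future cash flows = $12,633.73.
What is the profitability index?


Formula: PI = PV(cash flows) / initial investment
Substituting: PI = $12,633.73 / $10,550.00
PI = 1.1975

1.1975


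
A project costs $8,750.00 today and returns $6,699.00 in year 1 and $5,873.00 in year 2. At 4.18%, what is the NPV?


Formula: NPV = C0 + C1/(1+r) + C2/(1+r)^2
Discount C1: $6,699.00 / (1 + 0.0418) = $6,430.22
Discount C2: $5,873.00 / (1 + 0.0418)^2 = $5,411.17
NPV = -$8,750.00 + $6,430.22 + $5,411.17 = $3,091.39

$3,091.39


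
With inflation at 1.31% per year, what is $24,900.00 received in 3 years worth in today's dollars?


Formula: Real value = nominal / (1 + inflation)^years
Price level: (1 + 0.0131)^3 = 1.039817
Real value = $24,900.00 / 1.039817 = $23,946.52

$23,946.52


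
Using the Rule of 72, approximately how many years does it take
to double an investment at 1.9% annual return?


Formula: Years ≈ 72 / r
Substituting: Years ≈ 72 / 1.9
Years ≈ 37.9

37.9 years


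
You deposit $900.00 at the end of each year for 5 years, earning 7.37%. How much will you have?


Formula: FV = PMT * ((1+r)^n - 1) / r
Growth factor: (1 + 0.0737)^5 = 1.42697
Numerator: 1.42697 - 1 = 0.42697
FV = $900.00 * 0.42697 / 0.0737 = $5,214.01

$5,214.01


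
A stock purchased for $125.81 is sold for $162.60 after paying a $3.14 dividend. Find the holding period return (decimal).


Formula: HPR = (P1 - P0 + D) / P0
Gain: $162.60 - $125.81 + $3.14 = $39.93
HPR = $39.93 / $125.81 = 0.3174

0.3174


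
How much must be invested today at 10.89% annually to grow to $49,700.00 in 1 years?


Formula: PV = FV / (1 + r)^n
Substituting: PV = $49,700.00 / (1 + 0.1089)^1
Discount factor: (1.1089)^1 = 1.1089
PV = $49,700.00 / 1.1089 = $44,819.19

$44,819.19


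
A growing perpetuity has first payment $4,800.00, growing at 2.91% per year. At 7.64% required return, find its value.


Formula: PV = C / (r - g)
Spread: r - g = 0.0764 - 0.0291 = 0.0473
Substituting: PV = $4,800.00 / 0.0473
PV = $101,479.92

$101,479.92


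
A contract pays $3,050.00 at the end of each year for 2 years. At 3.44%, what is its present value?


Formula: PV = PMT * (1 - (1+r)^(-n)) / r
Discount factor: (1 + 0.0344)^(-2) = 0.934594
Bracket: 1 - 0.934594 = 0.065406
PV = $3,050.00 * 0.065406 / 0.0344 = $5,799.08

$5,799.08


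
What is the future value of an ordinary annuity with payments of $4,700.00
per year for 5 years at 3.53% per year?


Formula: FV = PMT * ((1+r)^n - 1) / r
Growth factor: (1 + 0.0353)^5 = 1.189409
Numerator: 1.189409 - 1 = 0.189409
FV = $4,700.00 * 0.189409 / 0.0353 = $25,218.71

$25,218.71


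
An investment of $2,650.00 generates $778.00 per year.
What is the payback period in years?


Formula: Payback = investment / annual cash flow
Substituting: Payback = $2,650.00 / $778.00
Payback = 3.4062 years

3.4062 years


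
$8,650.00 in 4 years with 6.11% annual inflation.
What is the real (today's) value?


Formula: Real value = nominal / (1 + inflation)^years
Price level: (1 + 0.0611)^4 = 1.267726
Real value = $8,650.00 / 1.267726 = $6,823.24

$6,823.24


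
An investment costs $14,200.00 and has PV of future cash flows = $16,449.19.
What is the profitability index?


Formula: PI = PV(cash flows) / initial investment
Substituting: PI = $16,449.19 / $14,200.00
PI = 1.1584

1.1584


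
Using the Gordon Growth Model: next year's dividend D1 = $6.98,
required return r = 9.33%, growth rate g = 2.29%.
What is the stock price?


Formula: P = D1 / (r - g)
Spread: r - g = 0.0933 - 0.0229 = 0.0704
Substituting: P = $6.98 / 0.0704
P = $99.15

$99.15


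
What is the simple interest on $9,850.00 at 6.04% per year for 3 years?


Formula: I = P * r * t
Substituting: I = $9,850.00 * 0.0604 * 3
Step: I = $9,850.00 * 0.1812
I = $1,784.82

$1,784.82


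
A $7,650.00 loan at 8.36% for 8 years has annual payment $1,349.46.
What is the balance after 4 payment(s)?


Formula: Balance = PV*(1+r)^k - PMT*((1+r)^k - 1)/r
Growth: (1 + 0.0836)^4 = 1.37872
Accumulated factor: ((1+r)^k - 1)/r = 4.53014
Balance = $7,650.00 * 1.37872 - $1,349.46 * 4.53014
Balance = $4,433.96

$4,433.96


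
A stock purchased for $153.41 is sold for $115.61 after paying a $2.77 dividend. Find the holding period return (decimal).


Formula: HPR = (P1 - P0 + D) / P0
Gain: $115.61 - $153.41 + $2.77 = -$35.03
HPR = -$35.03 / $153.41 = -0.2283

-0.2283


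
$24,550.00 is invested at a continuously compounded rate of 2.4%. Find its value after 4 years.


Formula: FV = P * e^(r*t)
Exponent: r*t = 0.024 * 4 = 0.096
e^(0.096) = 1.100759
FV = $24,550.00 * 1.100759 = $27,023.64

$27,023.64


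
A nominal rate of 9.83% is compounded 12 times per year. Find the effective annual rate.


Formula: EAR = (1 + r/m)^m - 1
Period rate: r/m = 0.0983 / 12 = 0.008192
Compounding: (1 + 0.008192)^12 = 1.102852
EAR = 1.102852 - 1 = 0.102852

0.102852


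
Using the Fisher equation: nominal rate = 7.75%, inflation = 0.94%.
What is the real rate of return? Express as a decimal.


Formula: (1 + r_real) = (1 + r_nom) / (1 + inflation)
Substituting: (1 + r_real) = 1.0775 / 1.0094
(1 + r_real) = 1.067466
r_real = 1.067466 - 1 = 0.067466

0.067466


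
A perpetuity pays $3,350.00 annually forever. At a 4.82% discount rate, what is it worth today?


Formula: PV = C / r
Substituting: PV = $3,350.00 / 0.0482
PV = $69,502.07

$69,502.07


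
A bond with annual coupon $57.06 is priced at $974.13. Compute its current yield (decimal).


Formula: Current yield = annual coupon / price
Substituting: CY = $57.06 / $974.13
CY = 0.058575

0.058575


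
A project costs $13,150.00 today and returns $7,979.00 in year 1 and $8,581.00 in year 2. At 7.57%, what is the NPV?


Formula: NPV = C0 + C1/(1+r) + C2/(1+r)^2
Discount C1: $7,979.00 / (1 + 0.0757) = $7,417.50
Discount C2: $8,581.00 / (1 + 0.0757)^2 = $7,415.76
NPV = -$13,150.00 + $7,417.50 + $7,415.76 = $1,683.25

$1,683.25


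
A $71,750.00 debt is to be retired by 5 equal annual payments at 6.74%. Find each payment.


Formula: PMT = PV * r / (1 - (1+r)^(-n))
Denominator: 1 - (1 + 0.0674)^(-5) = 0.278288
Numerator: $71,750.00 * 0.0674 = 4835.95
PMT = 4835.95 / 0.278288 = $17,377.51

$17,377.51


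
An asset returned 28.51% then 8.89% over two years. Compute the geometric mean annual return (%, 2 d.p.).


Formula: Geometric mean = ((1+r1)*(1+r2))^(1/2) - 1
Product: (1 + 0.2851) * (1 + 0.0889) = 1.2851 * 1.0889 = 1.399345
Square root: 1.399345^0.5 = 1.182939
Geometric mean = 1.182939 - 1 = 0.182939
As percentage: 18.29%

18.29%


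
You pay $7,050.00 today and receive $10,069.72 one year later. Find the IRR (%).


Formula: IRR = C1/C0 - 1
Substituting: IRR = $10,069.72 / $7,050.00 - 1
Ratio: 1.428329 - 1 = 0.428329
IRR = 42.8329%

42.8329%


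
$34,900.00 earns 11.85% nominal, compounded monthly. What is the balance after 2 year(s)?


Formula: FV = P * (1 + r/m)^(m*t)
Period rate: r/m = 0.1185 / 12 = 0.009875
Total periods: m*t = 12 * 2 = 24
Growth factor: (1 + 0.009875)^24 = 1.265969
FV = $34,900.00 * 1.265969 = $44,182.30

$44,182.30


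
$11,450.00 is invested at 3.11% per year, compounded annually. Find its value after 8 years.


Formula: FV = P * (1 + r)^n
Substituting: FV = $11,450.00 * (1 + 0.0311)^8
Growth factor: (1.0311)^8 = 1.277634
FV = $11,450.00 * 1.277634 = $14,628.90

$14,628.90


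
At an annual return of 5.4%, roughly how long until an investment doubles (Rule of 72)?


Formula: Years ≈ 72 / r
Substituting: Years ≈ 72 / 5.4
Years ≈ 13.3

13.3 years


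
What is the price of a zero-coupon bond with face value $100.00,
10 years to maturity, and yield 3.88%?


Formula: Price = FV / (1 + r)^n
Substituting: Price = $100.00 / (1 + 0.0388)^10
Discount factor: (1.0388)^10 = 1.463253
Price = $100.00 / 1.463253 = $68.34

$68.34


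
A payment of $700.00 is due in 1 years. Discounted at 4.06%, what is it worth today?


Formula: PV = FV / (1 + r)^n
Substituting: PV = $700.00 / (1 + 0.0406)^1
Discount factor: (1.0406)^1 = 1.0406
PV = $700.00 / 1.0406 = $672.69

$672.69


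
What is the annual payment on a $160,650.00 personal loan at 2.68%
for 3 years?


Formula: PMT = PV * r / (1 - (1+r)^(-n))
Denominator: 1 - (1 + 0.0268)^(-3) = 0.076276
Numerator: $160,650.00 * 0.0268 = 4305.42
PMT = 4305.42 / 0.076276 = $56,445.58

$56,445.58


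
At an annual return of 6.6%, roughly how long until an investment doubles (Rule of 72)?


Formula: Years ≈ 72 / r
Substituting: Years ≈ 72 / 6.6
Years ≈ 10.9

10.9 years


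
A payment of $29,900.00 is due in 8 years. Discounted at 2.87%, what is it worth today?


Formula: PV = FV / (1 + r)^n
Substituting: PV = $29,900.00 / (1 + 0.0287)^8
Discount factor: (1.0287)^8 = 1.254036
PV = $29,900.00 / 1.254036 = $23,843.02

$23,843.02


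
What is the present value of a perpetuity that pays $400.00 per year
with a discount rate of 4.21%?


Formula: PV = C / r
Substituting: PV = $400.00 / 0.0421
PV = $9,501.19

$9,501.19


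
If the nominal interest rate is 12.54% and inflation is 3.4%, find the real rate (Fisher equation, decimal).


Formula: (1 + r_real) = (1 + r_nom) / (1 + inflation)
Substituting: (1 + r_real) = 1.1254 / 1.034
(1 + r_real) = 1.088395
r_real = 1.088395 - 1 = 0.088395

0.088395


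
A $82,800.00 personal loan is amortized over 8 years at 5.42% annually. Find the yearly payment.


Formula: PMT = PV * r / (1 - (1+r)^(-n))
Denominator: 1 - (1 + 0.0542)^(-8) = 0.344435
Numerator: $82,800.00 * 0.0542 = 4487.76
PMT = 4487.76 / 0.344435 = $13,029.35

$13,029.35


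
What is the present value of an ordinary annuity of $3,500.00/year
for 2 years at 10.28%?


Formula: PV = PMT * (1 - (1+r)^(-n)) / r
Discount factor: (1 + 0.1028)^(-2) = 0.822255
Bracket: 1 - 0.822255 = 0.177745
PV = $3,500.00 * 0.177745 / 0.1028 = $6,051.63

$6,051.63


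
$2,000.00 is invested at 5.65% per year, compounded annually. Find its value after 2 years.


Formula: FV = P * (1 + r)^n
Substituting: FV = $2,000.00 * (1 + 0.0565)^2
Growth factor: (1.0565)^2 = 1.116192
FV = $2,000.00 * 1.116192 = $2,232.38

$2,232.38


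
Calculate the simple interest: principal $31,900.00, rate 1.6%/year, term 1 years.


Formula: I = P * r * t
Substituting: I = $31,900.00 * 0.016 * 1
Step: I = $31,900.00 * 0.016
I = $510.40

$510.40


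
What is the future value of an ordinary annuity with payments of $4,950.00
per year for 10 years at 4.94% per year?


Formula: FV = PMT * ((1+r)^n - 1) / r
Growth factor: (1 + 0.0494)^10 = 1.619611
Numerator: 1.619611 - 1 = 0.619611
FV = $4,950.00 * 0.619611 / 0.0494 = $62,086.48

$62,086.48


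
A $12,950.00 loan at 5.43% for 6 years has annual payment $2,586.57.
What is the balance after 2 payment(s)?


Formula: Balance = PV*(1+r)^k - PMT*((1+r)^k - 1)/r
Growth: (1 + 0.0543)^2 = 1.111548
Accumulated factor: ((1+r)^k - 1)/r = 2.0543
Balance = $12,950.00 * 1.111548 - $2,586.57 * 2.0543
Balance = $9,080.96

$9,080.96


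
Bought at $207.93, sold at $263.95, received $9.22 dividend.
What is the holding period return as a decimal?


Formula: HPR = (P1 - P0 + D) / P0
Gain: $263.95 - $207.93 + $9.22 = $65.24
HPR = $65.24 / $207.93 = 0.3138

0.3138


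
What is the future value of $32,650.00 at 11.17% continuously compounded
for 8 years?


Formula: FV = P * e^(r*t)
Exponent: r*t = 0.1117 * 8 = 0.8936
e^(0.8936) = 2.443912
FV = $32,650.00 * 2.443912 = $79,793.72

$79,793.72


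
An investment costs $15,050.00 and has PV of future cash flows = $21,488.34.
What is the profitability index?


Formula: PI = PV(cash flows) / initial investment
Substituting: PI = $21,488.34 / $15,050.00
PI = 1.4278

1.4278


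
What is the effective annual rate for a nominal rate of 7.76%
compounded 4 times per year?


Formula: EAR = (1 + r/m)^m - 1
Period rate: r/m = 0.0776 / 4 = 0.0194
Compounding: (1 + 0.0194)^4 = 1.079888
EAR = 1.079888 - 1 = 0.079888

0.079888


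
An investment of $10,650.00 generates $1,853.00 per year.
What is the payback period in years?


Formula: Payback = investment / annual cash flow
Substituting: Payback = $10,650.00 / $1,853.00
Payback = 5.7474 years

5.7474 years


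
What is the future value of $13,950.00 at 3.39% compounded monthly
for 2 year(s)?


Formula: FV = P * (1 + r/m)^(m*t)
Period rate: r/m = 0.0339 / 12 = 0.002825
Total periods: m*t = 12 * 2 = 24
Growth factor: (1 + 0.002825)^24 = 1.070049
FV = $13,950.00 * 1.070049 = $14,927.18

$14,927.18


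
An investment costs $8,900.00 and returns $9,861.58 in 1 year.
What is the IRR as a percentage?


Formula: IRR = C1/C0 - 1
Substituting: IRR = $9,861.58 / $8,900.00 - 1
Ratio: 1.108043 - 1 = 0.108043
IRR = 10.8043%

10.8043%


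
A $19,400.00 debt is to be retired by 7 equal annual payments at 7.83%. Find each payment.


Formula: PMT = PV * r / (1 - (1+r)^(-n))
Denominator: 1 - (1 + 0.0783)^(-7) = 0.41004
Numerator: $19,400.00 * 0.0783 = 1519.02
PMT = 1519.02 / 0.41004 = $3,704.57

$3,704.57


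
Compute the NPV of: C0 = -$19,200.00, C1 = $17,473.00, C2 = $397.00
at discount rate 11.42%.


Formula: NPV = C0 + C1/(1+r) + C2/(1+r)^2
Discount C1: $17,473.00 / (1 + 0.1142) = $15,682.10
Discount C2: $397.00 / (1 + 0.1142)^2 = $319.79
NPV = -$19,200.00 + $15,682.10 + $319.79 = -$3,198.11

-$3,198.11


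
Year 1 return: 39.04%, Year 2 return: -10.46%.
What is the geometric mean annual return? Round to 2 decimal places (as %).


Formula: Geometric mean = ((1+r1)*(1+r2))^(1/2) - 1
Product: (1 + 0.3904) * (1 + -0.1046) = 1.3904 * 0.8954 = 1.244964
Square root: 1.244964^0.5 = 1.11578
Geometric mean = 1.11578 - 1 = 0.11578
As percentage: 11.58%

11.58%


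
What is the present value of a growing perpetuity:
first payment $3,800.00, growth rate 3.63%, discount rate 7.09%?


Formula: PV = C / (r - g)
Spread: r - g = 0.0709 - 0.0363 = 0.0346
Substituting: PV = $3,800.00 / 0.0346
PV = $109,826.59

$109,826.59


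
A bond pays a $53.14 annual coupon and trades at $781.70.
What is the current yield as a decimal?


Formula: Current yield = annual coupon / price
Substituting: CY = $53.14 / $781.70
CY = 0.06798

0.06798


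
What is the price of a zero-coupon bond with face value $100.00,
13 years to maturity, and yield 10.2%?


Formula: Price = FV / (1 + r)^n
Substituting: Price = $100.00 / (1 + 0.102)^13
Discount factor: (1.102)^13 = 3.534766
Price = $100.00 / 3.534766 = $28.29

$28.29


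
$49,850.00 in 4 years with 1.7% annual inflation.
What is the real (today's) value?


Formula: Real value = nominal / (1 + inflation)^years
Price level: (1 + 0.017)^4 = 1.069754
Real value = $49,850.00 / 1.069754 = $46,599.51

$46,599.51


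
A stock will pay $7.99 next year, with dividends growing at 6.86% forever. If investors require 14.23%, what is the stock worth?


Formula: P = D1 / (r - g)
Spread: r - g = 0.1423 - 0.0686 = 0.0737
Substituting: P = $7.99 / 0.0737
P = $108.41

$108.41


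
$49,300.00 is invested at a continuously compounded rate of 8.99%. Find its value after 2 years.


Formula: FV = P * e^(r*t)
Exponent: r*t = 0.0899 * 2 = 0.1798
e^(0.1798) = 1.196978
FV = $49,300.00 * 1.196978 = $59,011.01

$59,011.01


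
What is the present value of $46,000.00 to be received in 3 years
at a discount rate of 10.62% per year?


Formula: PV = FV / (1 + r)^n
Substituting: PV = $46,000.00 / (1 + 0.1062)^3
Discount factor: (1.1062)^3 = 1.353633
PV = $46,000.00 / 1.353633 = $33,982.62

$33,982.62


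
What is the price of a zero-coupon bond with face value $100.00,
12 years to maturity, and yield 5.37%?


Formula: Price = FV / (1 + r)^n
Substituting: Price = $100.00 / (1 + 0.0537)^12
Discount factor: (1.0537)^12 = 1.873285
Price = $100.00 / 1.873285 = $53.38

$53.38


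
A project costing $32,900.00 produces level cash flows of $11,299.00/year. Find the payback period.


Formula: Payback = investment / annual cash flow
Substituting: Payback = $32,900.00 / $11,299.00
Payback = 2.9118 years

2.9118 years


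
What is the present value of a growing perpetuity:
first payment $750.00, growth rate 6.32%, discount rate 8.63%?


Formula: PV = C / (r - g)
Spread: r - g = 0.0863 - 0.0632 = 0.0231
Substituting: PV = $750.00 / 0.0231
PV = $32,467.53

$32,467.53


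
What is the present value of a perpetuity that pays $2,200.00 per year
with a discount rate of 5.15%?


Formula: PV = C / r
Substituting: PV = $2,200.00 / 0.0515
PV = $42,718.45

$42,718.45


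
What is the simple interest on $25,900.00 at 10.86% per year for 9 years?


Formula: I = P * r * t
Substituting: I = $25,900.00 * 0.1086 * 9
Step: I = $25,900.00 * 0.9774
I = $25,314.66

$25,314.66


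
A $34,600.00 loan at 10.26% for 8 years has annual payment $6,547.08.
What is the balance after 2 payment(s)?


Formula: Balance = PV*(1+r)^k - PMT*((1+r)^k - 1)/r
Growth: (1 + 0.1026)^2 = 1.215727
Accumulated factor: ((1+r)^k - 1)/r = 2.1026
Balance = $34,600.00 * 1.215727 - $6,547.08 * 2.1026
Balance = $28,298.26

$28,298.26


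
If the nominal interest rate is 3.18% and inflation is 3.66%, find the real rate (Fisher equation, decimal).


Formula: (1 + r_real) = (1 + r_nom) / (1 + inflation)
Substituting: (1 + r_real) = 1.0318 / 1.0366
(1 + r_real) = 0.995369
r_real = 0.995369 - 1 = -0.004631

-0.004631


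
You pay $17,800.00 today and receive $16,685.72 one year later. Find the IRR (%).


Formula: IRR = C1/C0 - 1
Substituting: IRR = $16,685.72 / $17,800.00 - 1
Ratio: 0.9374 - 1 = -0.0626
IRR = -6.26%

-6.26%


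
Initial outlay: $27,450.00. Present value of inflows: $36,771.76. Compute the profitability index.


Formula: PI = PV(cash flows) / initial investment
Substituting: PI = $36,771.76 / $27,450.00
PI = 1.3396

1.3396
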